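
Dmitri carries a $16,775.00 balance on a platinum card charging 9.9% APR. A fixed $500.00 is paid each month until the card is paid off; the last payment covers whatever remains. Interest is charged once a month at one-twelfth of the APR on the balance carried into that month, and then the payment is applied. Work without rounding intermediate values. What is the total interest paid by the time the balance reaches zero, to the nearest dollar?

Monthly rate r = 9.9%/12 = 0.825% = 0.00825.
Payoff takes n = ⌈−ln(1 − rB₀/P)/ln(1+r)⌉ = ⌈39.441⌉ = 40 payments; the last is $220.93.
Total paid = 39·$500.00 + $220.93 = $19,720.93.
Total interest = total paid − principal = $19,720.93 − $16,775.00 = $2,945.93.

$2,946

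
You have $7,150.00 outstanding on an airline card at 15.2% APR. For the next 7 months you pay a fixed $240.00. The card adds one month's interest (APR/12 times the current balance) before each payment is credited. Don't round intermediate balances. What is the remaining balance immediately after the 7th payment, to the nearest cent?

$6,063.37

Monthly rate r = 15.2%/12 = 1.26667% = 0.0126667.
Each month: B ← B·(1+r) − $240.00.
Month 1: interest $90.57; balance after payment $7,000.57.
Month 2: interest $88.67; balance after payment $6,849.24.
Month 3: interest $86.76; balance after payment $6,696.00.
Month 4: interest $84.82; balance after payment $6,540.81.
Month 5: interest $82.85; balance after payment $6,383.66.
Month 6: interest $80.86; balance after payment $6,224.52.
Month 7: interest $78.84; balance after payment $6,063.37.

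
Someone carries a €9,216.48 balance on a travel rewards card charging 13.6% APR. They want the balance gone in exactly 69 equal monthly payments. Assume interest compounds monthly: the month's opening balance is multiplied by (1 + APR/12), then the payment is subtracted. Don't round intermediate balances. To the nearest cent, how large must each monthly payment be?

Monthly rate r = 13.6%/12 = 1.13333% = 0.0113333.
Level-payment amortization: P = B₀·r / (1 − (1+r)^(−n)) = 9216.48·0.0113333 / (1 − 1.01133^(−69)).
Denominator 1 − (1+r)^(−69) = 0.54049335.
P = 104.453 / 0.54049335 ≈ 193.26.

€193.26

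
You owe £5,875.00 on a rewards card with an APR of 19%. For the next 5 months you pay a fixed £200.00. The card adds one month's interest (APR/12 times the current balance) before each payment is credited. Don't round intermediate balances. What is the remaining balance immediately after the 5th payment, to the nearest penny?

Monthly rate r = 19%/12 = 1.58333% = 0.0158333.
Each month: B ← B·(1+r) − £200.00.
Month 1: interest £93.02; balance after payment £5,768.02.
Month 2: interest £91.33; balance after payment £5,659.35.
Month 3: interest £89.61; balance after payment £5,548.95.
Month 4: interest £87.86; balance after payment £5,436.81.
Month 5: interest £86.08; balance after payment £5,322.90.

£5,322.90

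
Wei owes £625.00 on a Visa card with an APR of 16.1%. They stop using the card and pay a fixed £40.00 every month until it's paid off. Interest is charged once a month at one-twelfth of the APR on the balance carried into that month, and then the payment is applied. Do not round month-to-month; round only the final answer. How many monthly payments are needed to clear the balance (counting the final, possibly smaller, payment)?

18 months

Monthly rate r = 16.1%/12 = 1.34167% = 0.0134167.
Recurrence: B ← B·(1+r) − £40.00.
Month 1: interest £8.39; balance after payment £593.39.
Month 2: interest £7.96; balance after payment £561.35.
Closed form: n = −ln(1 − rB₀/P)/ln(1+r) = −ln(0.79036)/ln(1.01342) ≈ 17.652, so the balance reaches zero during payment 18.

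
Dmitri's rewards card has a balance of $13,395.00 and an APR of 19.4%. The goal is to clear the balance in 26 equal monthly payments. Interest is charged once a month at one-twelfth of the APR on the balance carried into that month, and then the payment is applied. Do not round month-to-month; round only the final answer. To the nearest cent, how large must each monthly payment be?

Monthly rate r = 19.4%/12 = 1.61667% = 0.0161667.
Level-payment amortization: P = B₀·r / (1 − (1+r)^(−n)) = 13395.00·0.0161667 / (1 − 1.01617^(−26)).
Denominator 1 − (1+r)^(−26) = 0.340960509.
P = 216.552 / 0.340960509 ≈ 635.12.

$635.12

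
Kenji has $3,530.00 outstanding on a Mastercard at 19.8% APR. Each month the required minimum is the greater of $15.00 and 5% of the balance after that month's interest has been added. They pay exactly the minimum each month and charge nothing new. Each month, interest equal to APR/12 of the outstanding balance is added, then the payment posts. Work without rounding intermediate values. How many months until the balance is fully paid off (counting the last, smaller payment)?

96 months

Monthly rate r = 19.8%/12 = 1.65% = 0.0165.
While 5% of the post-interest balance exceeds $15.00, each month B ← (B·(1+r))·(1 − 0.05), i.e. B shrinks by the factor (1+r)·0.95 = 0.96567.
This holds for months 1–72. Entering month 73 the balance is $285.50; 5% of the post-interest balance is now below $15.00, so the flat $15.00 minimum applies from here.
From month 73 a fixed $15.00 at rate r clears $285.50 in 24 more payments. Total: 72 + 24 = 96 months.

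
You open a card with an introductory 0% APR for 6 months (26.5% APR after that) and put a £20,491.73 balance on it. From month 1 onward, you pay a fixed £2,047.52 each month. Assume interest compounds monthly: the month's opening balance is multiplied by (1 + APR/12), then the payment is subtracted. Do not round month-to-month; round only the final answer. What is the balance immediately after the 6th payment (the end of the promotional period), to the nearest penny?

Promo months 1–6 at r₀ = 0%/12 = 0; months 7+ at r₁ = 26.5%/12 = 0.0220833.
After month 6 (no interest yet): B = £20,491.73 − 6·£2,047.52 = £8,206.61.

£8,206.61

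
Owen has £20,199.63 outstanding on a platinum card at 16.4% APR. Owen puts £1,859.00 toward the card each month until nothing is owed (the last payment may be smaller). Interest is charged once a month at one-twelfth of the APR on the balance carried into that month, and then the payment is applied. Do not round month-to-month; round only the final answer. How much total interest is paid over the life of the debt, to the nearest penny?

£1,817.84

Monthly rate r = 16.4%/12 = 1.36667% = 0.0136667.
Payoff takes n = ⌈−ln(1 − rB₀/P)/ln(1+r)⌉ = ⌈11.843⌉ = 12 payments; the last is £1,568.47.
Total paid = 11·£1,859.00 + £1,568.47 = £22,017.47.
Total interest = total paid − principal = £22,017.47 − £20,199.63 = £1,817.84.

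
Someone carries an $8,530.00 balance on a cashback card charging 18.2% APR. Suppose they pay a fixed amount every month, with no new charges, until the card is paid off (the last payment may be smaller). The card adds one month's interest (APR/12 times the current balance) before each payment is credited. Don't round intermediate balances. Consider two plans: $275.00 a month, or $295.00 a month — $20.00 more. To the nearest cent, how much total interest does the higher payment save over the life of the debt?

$301.38

Monthly rate r = 18.2%/12 = 1.51667% = 0.0151667.
At $275.00/mo: n = ⌈−ln(1 − rB₀/P)/ln(1+r)⌉ = 43 payments (last $64.23); total interest = total paid − $8,530.00 = $3,084.23.
At $295.00/mo: 39 payments (last $102.85); total interest $2,782.85.
Interest saved = $3,084.23 − $2,782.85 = $301.38.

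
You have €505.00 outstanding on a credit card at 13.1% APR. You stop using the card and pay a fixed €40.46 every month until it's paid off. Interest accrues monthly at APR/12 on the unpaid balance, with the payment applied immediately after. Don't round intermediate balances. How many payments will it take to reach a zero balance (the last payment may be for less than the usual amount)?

14 payments

Monthly rate r = 13.1%/12 = 1.09167% = 0.0109167.
Recurrence: B ← B·(1+r) − €40.46.
Month 1: interest €5.51; balance after payment €470.05.
Month 2: interest €5.13; balance after payment €434.72.
Closed form: n = −ln(1 − rB₀/P)/ln(1+r) = −ln(0.86374)/ln(1.01092) ≈ 13.491, so the balance reaches zero during payment 14.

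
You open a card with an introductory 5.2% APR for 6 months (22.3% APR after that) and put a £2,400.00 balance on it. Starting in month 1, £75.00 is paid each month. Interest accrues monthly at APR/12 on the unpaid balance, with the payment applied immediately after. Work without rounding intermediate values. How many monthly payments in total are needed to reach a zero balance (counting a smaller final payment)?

44 payments

Promo months 1–6 at r₀ = 5.2%/12 = 0.00433333; months 7+ at r₁ = 22.3%/12 = 0.0185833.
After month 6: iterate B ← B·(1+r₀) − £75.00 for 6 months → £2,008.18.
Then at r₁ with £75.00/mo: n₂ = −ln(1 − r₁·B/P)/ln(1+r₁) ≈ 37.38 → 38 more payments.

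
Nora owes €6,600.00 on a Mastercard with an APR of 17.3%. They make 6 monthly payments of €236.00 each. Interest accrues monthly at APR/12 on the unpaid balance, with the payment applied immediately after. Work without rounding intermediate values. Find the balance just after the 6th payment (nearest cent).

Monthly rate r = 17.3%/12 = 1.44167% = 0.0144167.
Each month: B ← B·(1+r) − €236.00.
Month 1: interest €95.15; balance after payment €6,459.15.
Month 2: interest €93.12; balance after payment €6,316.27.
Month 3: interest €91.06; balance after payment €6,171.33.
Month 4: interest €88.97; balance after payment €6,024.30.
Month 5: interest €86.85; balance after payment €5,875.15.
Month 6: interest €84.70; balance after payment €5,723.85.

€5,723.85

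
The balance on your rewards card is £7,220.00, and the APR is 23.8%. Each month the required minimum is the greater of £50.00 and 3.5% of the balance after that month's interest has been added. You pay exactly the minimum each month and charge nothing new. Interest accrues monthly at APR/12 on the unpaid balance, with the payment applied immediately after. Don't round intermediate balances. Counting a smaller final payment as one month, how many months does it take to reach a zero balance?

144 months

Monthly rate r = 23.8%/12 = 1.98333% = 0.0198333.
While 3.5% of the post-interest balance exceeds £50.00, each month B ← (B·(1+r))·(1 − 0.035), i.e. B shrinks by the factor (1+r)·0.965 = 0.98414.
This holds for months 1–103. Entering month 104 the balance is £1,391.10; 3.5% of the post-interest balance is now below £50.00, so the flat £50.00 minimum applies from here.
From month 104 a fixed £50.00 at rate r clears £1,391.10 in 41 more payments. Total: 103 + 41 = 144 months.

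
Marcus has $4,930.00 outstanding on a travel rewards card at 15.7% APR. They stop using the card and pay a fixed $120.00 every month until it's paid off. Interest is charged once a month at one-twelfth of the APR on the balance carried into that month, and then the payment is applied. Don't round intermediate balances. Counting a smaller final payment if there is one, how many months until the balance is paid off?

60 months

Monthly rate r = 15.7%/12 = 1.30833% = 0.0130833.
Recurrence: B ← B·(1+r) − $120.00.
Month 1: interest $64.50; balance after payment $4,874.50.
Month 2: interest $63.77; balance after payment $4,818.28.
Closed form: n = −ln(1 − rB₀/P)/ln(1+r) = −ln(0.46249)/ln(1.01308) ≈ 59.324, so the balance reaches zero during payment 60.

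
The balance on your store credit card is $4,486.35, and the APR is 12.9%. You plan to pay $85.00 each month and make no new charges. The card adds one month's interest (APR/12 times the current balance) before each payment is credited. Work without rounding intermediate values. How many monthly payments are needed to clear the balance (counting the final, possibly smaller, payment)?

79 payments

Monthly rate r = 12.9%/12 = 1.075% = 0.01075.
Recurrence: B ← B·(1+r) − $85.00.
Month 1: interest $48.23; balance after payment $4,449.58.
Month 2: interest $47.83; balance after payment $4,412.41.
Closed form: n = −ln(1 − rB₀/P)/ln(1+r) = −ln(0.43261)/ln(1.01075) ≈ 78.364, so the balance reaches zero during payment 79.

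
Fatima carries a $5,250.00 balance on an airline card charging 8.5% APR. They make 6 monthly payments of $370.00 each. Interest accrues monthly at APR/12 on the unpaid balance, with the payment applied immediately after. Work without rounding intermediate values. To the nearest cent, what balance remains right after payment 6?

Monthly rate r = 8.5%/12 = 0.708333% = 0.00708333.
Each month: B ← B·(1+r) − $370.00.
Month 1: interest $37.19; balance after payment $4,917.19.
Month 2: interest $34.83; balance after payment $4,582.02.
Month 3: interest $32.46; balance after payment $4,244.47.
Month 4: interest $30.07; balance after payment $3,904.54.
Month 5: interest $27.66; balance after payment $3,562.20.
Month 6: interest $25.23; balance after payment $3,217.43.

$3,217.43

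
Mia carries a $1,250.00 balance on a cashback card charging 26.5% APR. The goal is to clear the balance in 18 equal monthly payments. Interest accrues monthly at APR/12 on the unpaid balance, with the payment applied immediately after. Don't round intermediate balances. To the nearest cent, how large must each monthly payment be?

$84.91

Monthly rate r = 26.5%/12 = 2.20833% = 0.0220833.
Level-payment amortization: P = B₀·r / (1 − (1+r)^(−n)) = 1250.00·0.0220833 / (1 − 1.02208^(−18)).
Denominator 1 − (1+r)^(−18) = 0.325089036.
P = 27.6042 / 0.325089036 ≈ 84.91.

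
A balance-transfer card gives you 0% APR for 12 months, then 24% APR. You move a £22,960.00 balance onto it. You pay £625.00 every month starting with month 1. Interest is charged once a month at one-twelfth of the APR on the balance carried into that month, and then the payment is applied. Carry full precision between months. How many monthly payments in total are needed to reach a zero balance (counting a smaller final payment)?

Promo months 1–12 at r₀ = 0%/12 = 0; months 13+ at r₁ = 24%/12 = 0.02.
After month 12 (no interest yet): B = £22,960.00 − 12·£625.00 = £15,460.00.
Then at r₁ with £625.00/mo: n₂ = −ln(1 − r₁·B/P)/ln(1+r₁) ≈ 34.47 → 35 more payments.

47 months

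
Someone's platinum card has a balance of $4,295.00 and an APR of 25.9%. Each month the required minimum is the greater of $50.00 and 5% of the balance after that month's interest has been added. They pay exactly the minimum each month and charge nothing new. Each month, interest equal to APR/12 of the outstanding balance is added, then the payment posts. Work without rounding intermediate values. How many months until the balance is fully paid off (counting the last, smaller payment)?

76 months

Monthly rate r = 25.9%/12 = 2.15833% = 0.0215833.
While 5% of the post-interest balance exceeds $50.00, each month B ← (B·(1+r))·(1 − 0.05), i.e. B shrinks by the factor (1+r)·0.95 = 0.9705.
This holds for months 1–50. Entering month 51 the balance is $961.24; 5% of the post-interest balance is now below $50.00, so the flat $50.00 minimum applies from here.
From month 51 a fixed $50.00 at rate r clears $961.24 in 26 more payments. Total: 50 + 26 = 76 months.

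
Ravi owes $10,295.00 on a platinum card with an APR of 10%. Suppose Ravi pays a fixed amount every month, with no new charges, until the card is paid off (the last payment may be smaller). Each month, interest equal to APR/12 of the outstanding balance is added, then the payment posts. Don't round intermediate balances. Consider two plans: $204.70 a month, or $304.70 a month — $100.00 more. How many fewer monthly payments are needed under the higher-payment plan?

26 fewer payments

Monthly rate r = 10%/12 = 0.833333% = 0.00833333.
At $204.70/mo: n = ⌈−ln(1 − rB₀/P)/ln(1+r)⌉ = 66 payments (last $93.21); total interest = total paid − $10,295.00 = $3,103.71.
At $304.70/mo: 40 payments (last $257.96); total interest $1,846.26.
Payments saved = 66 − 40 = 26.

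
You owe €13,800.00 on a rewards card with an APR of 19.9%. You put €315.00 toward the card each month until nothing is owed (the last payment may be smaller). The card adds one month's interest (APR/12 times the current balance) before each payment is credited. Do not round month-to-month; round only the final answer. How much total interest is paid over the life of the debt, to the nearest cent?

€11,030.66

Monthly rate r = 19.9%/12 = 1.65833% = 0.0165833.
Payoff takes n = ⌈−ln(1 − rB₀/P)/ln(1+r)⌉ = ⌈78.826⌉ = 79 payments; the last is €260.66.
Total paid = 78·€315.00 + €260.66 = €24,830.66.
Total interest = total paid − principal = €24,830.66 − €13,800.00 = €11,030.66.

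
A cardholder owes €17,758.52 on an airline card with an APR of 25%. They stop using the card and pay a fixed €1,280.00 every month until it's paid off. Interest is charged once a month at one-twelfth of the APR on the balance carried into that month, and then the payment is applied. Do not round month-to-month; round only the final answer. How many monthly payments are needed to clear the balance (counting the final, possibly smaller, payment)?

17 payments

Monthly rate r = 25%/12 = 2.08333% = 0.0208333.
Recurrence: B ← B·(1+r) − €1,280.00.
Month 1: interest €369.97; balance after payment €16,848.49.
Month 2: interest €351.01; balance after payment €15,919.50.
Closed form: n = −ln(1 − rB₀/P)/ln(1+r) = −ln(0.71096)/ln(1.02083) ≈ 16.545, so the balance reaches zero during payment 17.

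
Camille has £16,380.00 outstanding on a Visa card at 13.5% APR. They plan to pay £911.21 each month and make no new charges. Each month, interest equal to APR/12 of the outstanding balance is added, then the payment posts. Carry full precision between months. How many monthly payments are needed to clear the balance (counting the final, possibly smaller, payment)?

21 payments

Monthly rate r = 13.5%/12 = 1.125% = 0.01125.
Recurrence: B ← B·(1+r) − £911.21.
Month 1: interest £184.28; balance after payment £15,653.07.
Month 2: interest £176.10; balance after payment £14,917.95.
Closed form: n = −ln(1 − rB₀/P)/ln(1+r) = −ln(0.79777)/ln(1.01125) ≈ 20.196, so the balance reaches zero during payment 21.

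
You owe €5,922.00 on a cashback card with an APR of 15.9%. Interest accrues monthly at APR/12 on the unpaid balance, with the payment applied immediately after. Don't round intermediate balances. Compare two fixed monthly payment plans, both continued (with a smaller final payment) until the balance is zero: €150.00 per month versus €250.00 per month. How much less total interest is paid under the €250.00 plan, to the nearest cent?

Monthly rate r = 15.9%/12 = 1.325% = 0.01325.
At €150.00/mo: n = ⌈−ln(1 − rB₀/P)/ln(1+r)⌉ = 57 payments (last €38.27); total interest = total paid − €5,922.00 = €2,516.27.
At €250.00/mo: 29 payments (last €154.58); total interest €1,232.58.
Interest saved = €2,516.27 − €1,232.58 = €1,283.69.

€1,283.69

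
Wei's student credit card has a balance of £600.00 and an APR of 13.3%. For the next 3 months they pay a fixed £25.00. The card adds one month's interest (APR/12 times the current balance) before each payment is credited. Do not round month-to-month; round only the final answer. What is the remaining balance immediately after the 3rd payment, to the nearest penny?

Monthly rate r = 13.3%/12 = 1.10833% = 0.0110833.
Each month: B ← B·(1+r) − £25.00.
Month 1: interest £6.65; balance after payment £581.65.
Month 2: interest £6.45; balance after payment £563.10.
Month 3: interest £6.24; balance after payment £544.34.

£544.34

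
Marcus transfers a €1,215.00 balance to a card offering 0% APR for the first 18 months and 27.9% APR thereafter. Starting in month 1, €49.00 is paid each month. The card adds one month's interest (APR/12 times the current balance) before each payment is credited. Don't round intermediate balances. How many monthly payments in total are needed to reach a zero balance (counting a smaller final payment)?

26 payments

Promo months 1–18 at r₀ = 0%/12 = 0; months 19+ at r₁ = 27.9%/12 = 0.02325.
After month 18 (no interest yet): B = €1,215.00 − 18·€49.00 = €333.00.
Then at r₁ with €49.00/mo: n₂ = −ln(1 − r₁·B/P)/ln(1+r₁) ≈ 7.48 → 8 more payments.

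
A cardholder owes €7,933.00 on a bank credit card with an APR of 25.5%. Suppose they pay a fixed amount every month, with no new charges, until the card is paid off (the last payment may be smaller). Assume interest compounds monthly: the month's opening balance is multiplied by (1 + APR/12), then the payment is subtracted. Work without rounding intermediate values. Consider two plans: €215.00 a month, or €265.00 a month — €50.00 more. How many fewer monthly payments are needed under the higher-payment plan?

24 fewer payments

Monthly rate r = 25.5%/12 = 2.125% = 0.02125.
At €215.00/mo: n = ⌈−ln(1 − rB₀/P)/ln(1+r)⌉ = 73 payments (last €193.01); total interest = total paid − €7,933.00 = €7,740.01.
At €265.00/mo: 49 payments (last €21.17); total interest €4,808.17.
Payments saved = 73 − 49 = 24.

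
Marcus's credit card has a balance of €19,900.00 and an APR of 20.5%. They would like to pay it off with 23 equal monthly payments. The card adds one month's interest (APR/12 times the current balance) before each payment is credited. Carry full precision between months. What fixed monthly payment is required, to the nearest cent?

€1,053.58

Monthly rate r = 20.5%/12 = 1.70833% = 0.0170833.
Level-payment amortization: P = B₀·r / (1 − (1+r)^(−n)) = 19900.00·0.0170833 / (1 − 1.01708^(−23)).
Denominator 1 − (1+r)^(−23) = 0.322671059.
P = 339.958 / 0.322671059 ≈ 1053.58.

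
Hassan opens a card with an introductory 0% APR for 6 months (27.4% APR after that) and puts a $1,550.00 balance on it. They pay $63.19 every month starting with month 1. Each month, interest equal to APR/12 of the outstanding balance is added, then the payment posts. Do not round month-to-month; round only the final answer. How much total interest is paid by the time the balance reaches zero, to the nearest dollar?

Promo months 1–6 at r₀ = 0%/12 = 0; months 7+ at r₁ = 27.4%/12 = 0.0228333.
After month 6 (no interest yet): B = $1,550.00 − 6·$63.19 = $1,170.86.
Then at r₁ with $63.19/mo: n₂ = −ln(1 − r₁·B/P)/ln(1+r₁) ≈ 24.36 → 25 more payments.
Total paid = 30·$63.19 + $23.17 = $1,918.87; interest = $1,918.87 − $1,550.00 = $368.87.

$369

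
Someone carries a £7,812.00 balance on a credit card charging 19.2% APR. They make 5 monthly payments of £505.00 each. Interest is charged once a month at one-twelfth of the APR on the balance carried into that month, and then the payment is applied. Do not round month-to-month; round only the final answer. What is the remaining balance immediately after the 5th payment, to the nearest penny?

Monthly rate r = 19.2%/12 = 1.6% = 0.016.
Each month: B ← B·(1+r) − £505.00.
Month 1: interest £124.99; balance after payment £7,431.99.
Month 2: interest £118.91; balance after payment £7,045.90.
Month 3: interest £112.73; balance after payment £6,653.64.
Month 4: interest £106.46; balance after payment £6,255.10.
Month 5: interest £100.08; balance after payment £5,850.18.

£5,850.18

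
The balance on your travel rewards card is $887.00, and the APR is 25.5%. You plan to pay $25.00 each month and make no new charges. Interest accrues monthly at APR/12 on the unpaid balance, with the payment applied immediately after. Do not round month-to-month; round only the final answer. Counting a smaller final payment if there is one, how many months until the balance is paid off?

Monthly rate r = 25.5%/12 = 2.125% = 0.02125.
Recurrence: B ← B·(1+r) − $25.00.
Month 1: interest $18.85; balance after payment $880.85.
Month 2: interest $18.72; balance after payment $874.57.
Closed form: n = −ln(1 − rB₀/P)/ln(1+r) = −ln(0.24605)/ln(1.02125) ≈ 66.686, so the balance reaches zero during payment 67.

67 months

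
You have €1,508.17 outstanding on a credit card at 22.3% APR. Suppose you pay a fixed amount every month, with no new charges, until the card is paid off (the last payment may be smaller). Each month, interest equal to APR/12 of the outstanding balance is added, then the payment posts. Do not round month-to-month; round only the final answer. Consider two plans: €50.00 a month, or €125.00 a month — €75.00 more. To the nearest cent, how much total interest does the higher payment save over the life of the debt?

€509.08

Monthly rate r = 22.3%/12 = 1.85833% = 0.0185833.
At €50.00/mo: n = ⌈−ln(1 − rB₀/P)/ln(1+r)⌉ = 45 payments (last €32.80); total interest = total paid − €1,508.17 = €724.63.
At €125.00/mo: 14 payments (last €98.72); total interest €215.55.
Interest saved = €724.63 − €215.55 = €509.08.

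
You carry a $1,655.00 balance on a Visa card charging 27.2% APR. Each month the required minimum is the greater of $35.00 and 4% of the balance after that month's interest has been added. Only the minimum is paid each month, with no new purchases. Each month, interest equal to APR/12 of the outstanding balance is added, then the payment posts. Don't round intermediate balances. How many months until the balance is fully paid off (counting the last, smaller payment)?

72 months

Monthly rate r = 27.2%/12 = 2.26667% = 0.0226667.
While 4% of the post-interest balance exceeds $35.00, each month B ← (B·(1+r))·(1 − 0.04), i.e. B shrinks by the factor (1+r)·0.96 = 0.98176.
This holds for months 1–36. Entering month 37 the balance is $853.08; 4% of the post-interest balance is now below $35.00, so the flat $35.00 minimum applies from here.
From month 37 a fixed $35.00 at rate r clears $853.08 in 36 more payments. Total: 36 + 36 = 72 months.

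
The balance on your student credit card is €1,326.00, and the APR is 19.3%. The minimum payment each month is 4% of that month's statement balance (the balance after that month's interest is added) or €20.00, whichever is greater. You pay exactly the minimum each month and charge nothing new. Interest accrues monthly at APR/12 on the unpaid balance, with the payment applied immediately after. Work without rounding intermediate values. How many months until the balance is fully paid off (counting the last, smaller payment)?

Monthly rate r = 19.3%/12 = 1.60833% = 0.0160833.
While 4% of the post-interest balance exceeds €20.00, each month B ← (B·(1+r))·(1 − 0.04), i.e. B shrinks by the factor (1+r)·0.96 = 0.97544.
This holds for months 1–40. Entering month 41 the balance is €490.42; 4% of the post-interest balance is now below €20.00, so the flat €20.00 minimum applies from here.
From month 41 a fixed €20.00 at rate r clears €490.42 in 32 more payments. Total: 40 + 32 = 72 months.

72 months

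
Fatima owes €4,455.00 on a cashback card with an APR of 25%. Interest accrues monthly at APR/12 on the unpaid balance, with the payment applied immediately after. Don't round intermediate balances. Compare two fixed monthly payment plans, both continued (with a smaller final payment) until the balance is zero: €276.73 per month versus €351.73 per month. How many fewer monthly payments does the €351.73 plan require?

5 fewer payments

Monthly rate r = 25%/12 = 2.08333% = 0.0208333.
At €276.73/mo: n = ⌈−ln(1 − rB₀/P)/ln(1+r)⌉ = 20 payments (last €225.75); total interest = total paid − €4,455.00 = €1,028.62.
At €351.73/mo: 15 payments (last €302.11); total interest €771.33.
Payments saved = 20 − 15 = 5.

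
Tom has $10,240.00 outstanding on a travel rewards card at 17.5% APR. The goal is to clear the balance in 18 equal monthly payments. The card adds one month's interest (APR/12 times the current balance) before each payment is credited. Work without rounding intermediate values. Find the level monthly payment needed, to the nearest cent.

Monthly rate r = 17.5%/12 = 1.45833% = 0.0145833.
Level-payment amortization: P = B₀·r / (1 − (1+r)^(−n)) = 10240.00·0.0145833 / (1 − 1.01458^(−18)).
Denominator 1 − (1+r)^(−18) = 0.229414255.
P = 149.333 / 0.229414255 ≈ 650.93.

$650.93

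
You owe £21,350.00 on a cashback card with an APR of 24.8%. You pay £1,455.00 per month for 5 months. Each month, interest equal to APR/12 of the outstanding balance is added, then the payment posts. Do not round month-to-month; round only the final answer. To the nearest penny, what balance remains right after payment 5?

Monthly rate r = 24.8%/12 = 2.06667% = 0.0206667.
Each month: B ← B·(1+r) − £1,455.00.
Month 1: interest £441.23; balance after payment £20,336.23.
Month 2: interest £420.28; balance after payment £19,301.52.
Month 3: interest £398.90; balance after payment £18,245.41.
Month 4: interest £377.07; balance after payment £17,167.49.
Month 5: interest £354.79; balance after payment £16,067.28.

£16,067.28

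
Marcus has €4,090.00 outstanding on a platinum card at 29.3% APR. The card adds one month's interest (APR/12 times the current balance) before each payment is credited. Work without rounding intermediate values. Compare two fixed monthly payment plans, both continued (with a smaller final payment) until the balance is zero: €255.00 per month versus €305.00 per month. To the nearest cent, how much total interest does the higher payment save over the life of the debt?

€238.20

Monthly rate r = 29.3%/12 = 2.44167% = 0.0244167.
At €255.00/mo: n = ⌈−ln(1 − rB₀/P)/ln(1+r)⌉ = 21 payments (last €153.96); total interest = total paid − €4,090.00 = €1,163.96.
At €305.00/mo: 17 payments (last €135.76); total interest €925.76.
Interest saved = €1,163.96 − €925.76 = €238.20.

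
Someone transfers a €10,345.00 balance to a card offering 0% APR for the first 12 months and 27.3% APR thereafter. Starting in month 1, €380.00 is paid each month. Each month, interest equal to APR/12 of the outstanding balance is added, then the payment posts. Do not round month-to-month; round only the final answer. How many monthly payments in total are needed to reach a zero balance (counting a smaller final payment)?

31 payments

Promo months 1–12 at r₀ = 0%/12 = 0; months 13+ at r₁ = 27.3%/12 = 0.02275.
After month 12 (no interest yet): B = €10,345.00 − 12·€380.00 = €5,785.00.
Then at r₁ with €380.00/mo: n₂ = −ln(1 − r₁·B/P)/ln(1+r₁) ≈ 18.90 → 19 more payments.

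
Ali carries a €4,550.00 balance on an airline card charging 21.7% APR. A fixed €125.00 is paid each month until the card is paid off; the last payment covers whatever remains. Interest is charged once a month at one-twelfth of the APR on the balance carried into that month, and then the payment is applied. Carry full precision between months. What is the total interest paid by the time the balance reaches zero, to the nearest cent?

€2,938.38

Monthly rate r = 21.7%/12 = 1.80833% = 0.0180833.
Payoff takes n = ⌈−ln(1 − rB₀/P)/ln(1+r)⌉ = ⌈59.906⌉ = 60 payments; the last is €113.38.
Total paid = 59·€125.00 + €113.38 = €7,488.38.
Total interest = total paid − principal = €7,488.38 − €4,550.00 = €2,938.38.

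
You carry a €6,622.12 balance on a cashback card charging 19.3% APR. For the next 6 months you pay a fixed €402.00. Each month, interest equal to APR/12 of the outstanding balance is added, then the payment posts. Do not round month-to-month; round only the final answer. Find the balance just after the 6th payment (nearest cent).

Monthly rate r = 19.3%/12 = 1.60833% = 0.0160833.
Each month: B ← B·(1+r) − €402.00.
Month 1: interest €106.51; balance after payment €6,326.63.
Month 2: interest €101.75; balance after payment €6,026.38.
Month 3: interest €96.92; balance after payment €5,721.30.
Month 4: interest €92.02; balance after payment €5,411.32.
Month 5: interest €87.03; balance after payment €5,096.35.
Month 6: interest €81.97; balance after payment €4,776.32.

€4,776.32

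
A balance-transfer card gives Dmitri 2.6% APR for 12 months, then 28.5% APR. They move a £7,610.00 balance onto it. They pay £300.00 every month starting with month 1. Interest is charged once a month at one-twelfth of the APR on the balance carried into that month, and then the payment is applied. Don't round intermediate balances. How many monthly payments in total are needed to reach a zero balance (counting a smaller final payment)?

30 months

Promo months 1–12 at r₀ = 2.6%/12 = 0.00216667; months 13+ at r₁ = 28.5%/12 = 0.02375.
After month 12: iterate B ← B·(1+r₀) − £300.00 for 12 months → £4,167.02.
Then at r₁ with £300.00/mo: n₂ = −ln(1 − r₁·B/P)/ln(1+r₁) ≈ 17.05 → 18 more payments.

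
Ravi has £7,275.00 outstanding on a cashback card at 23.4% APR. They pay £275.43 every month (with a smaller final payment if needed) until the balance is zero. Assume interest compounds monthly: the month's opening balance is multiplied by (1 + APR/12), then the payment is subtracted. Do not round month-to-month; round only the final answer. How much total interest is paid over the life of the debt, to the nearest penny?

Monthly rate r = 23.4%/12 = 1.95% = 0.0195.
Payoff takes n = ⌈−ln(1 − rB₀/P)/ln(1+r)⌉ = ⌈37.475⌉ = 38 payments; the last is £131.46.
Total paid = 37·£275.43 + £131.46 = £10,322.37.
Total interest = total paid − principal = £10,322.37 − £7,275.00 = £3,047.37.

£3,047.37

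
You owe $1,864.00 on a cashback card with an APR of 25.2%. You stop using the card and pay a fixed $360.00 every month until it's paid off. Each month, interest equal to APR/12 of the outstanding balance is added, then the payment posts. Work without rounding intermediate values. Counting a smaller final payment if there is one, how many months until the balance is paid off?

Monthly rate r = 25.2%/12 = 2.1% = 0.021.
Recurrence: B ← B·(1+r) − $360.00.
Month 1: interest $39.14; balance after payment $1,543.14.
Month 2: interest $32.41; balance after payment $1,215.55.
Month 3: interest $25.53; balance after payment $881.08.
Month 4: interest $18.50; balance after payment $539.58.
Month 5: interest $11.33; balance after payment $190.91.
Month 6: interest $4.01; balance after payment $0.00.

6 months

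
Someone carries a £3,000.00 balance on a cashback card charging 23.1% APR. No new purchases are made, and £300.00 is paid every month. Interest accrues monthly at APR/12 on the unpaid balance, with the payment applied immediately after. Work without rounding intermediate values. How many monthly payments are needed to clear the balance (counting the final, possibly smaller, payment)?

12 payments

Monthly rate r = 23.1%/12 = 1.925% = 0.01925.
Recurrence: B ← B·(1+r) − £300.00.
Month 1: interest £57.75; balance after payment £2,757.75.
Month 2: interest £53.09; balance after payment £2,510.84.
Closed form: n = −ln(1 − rB₀/P)/ln(1+r) = −ln(0.8075)/ln(1.01925) ≈ 11.214, so the balance reaches zero during payment 12.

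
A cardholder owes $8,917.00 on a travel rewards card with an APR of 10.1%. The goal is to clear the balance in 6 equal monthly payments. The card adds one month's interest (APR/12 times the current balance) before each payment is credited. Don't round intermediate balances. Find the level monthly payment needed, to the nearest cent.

Monthly rate r = 10.1%/12 = 0.841667% = 0.00841667.
Level-payment amortization: P = B₀·r / (1 − (1+r)^(−n)) = 8917.00·0.00841667 / (1 − 1.00842^(−6)).
Denominator 1 − (1+r)^(−6) = 0.0490451217.
P = 75.0514 / 0.0490451217 ≈ 1530.25.

$1,530.25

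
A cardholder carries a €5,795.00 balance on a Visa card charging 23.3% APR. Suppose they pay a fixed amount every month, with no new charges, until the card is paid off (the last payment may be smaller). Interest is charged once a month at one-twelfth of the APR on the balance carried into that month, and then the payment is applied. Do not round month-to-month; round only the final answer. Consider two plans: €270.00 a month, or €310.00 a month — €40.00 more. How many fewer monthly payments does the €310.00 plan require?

5 fewer payments

Monthly rate r = 23.3%/12 = 1.94167% = 0.0194167.
At €270.00/mo: n = ⌈−ln(1 − rB₀/P)/ln(1+r)⌉ = 29 payments (last €9.42); total interest = total paid − €5,795.00 = €1,774.42.
At €310.00/mo: 24 payments (last €139.85); total interest €1,474.85.
Payments saved = 29 − 24 = 5.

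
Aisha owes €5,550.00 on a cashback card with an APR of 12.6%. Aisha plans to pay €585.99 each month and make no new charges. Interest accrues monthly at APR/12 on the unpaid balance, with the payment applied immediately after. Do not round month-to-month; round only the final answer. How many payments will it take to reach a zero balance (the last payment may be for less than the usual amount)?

11 months

Monthly rate r = 12.6%/12 = 1.05% = 0.0105.
Recurrence: B ← B·(1+r) − €585.99.
Month 1: interest €58.27; balance after payment €5,022.28.
Month 2: interest €52.73; balance after payment €4,489.03.
Closed form: n = −ln(1 − rB₀/P)/ln(1+r) = −ln(0.90055)/ln(1.0105) ≈ 10.028, so the balance reaches zero during payment 11.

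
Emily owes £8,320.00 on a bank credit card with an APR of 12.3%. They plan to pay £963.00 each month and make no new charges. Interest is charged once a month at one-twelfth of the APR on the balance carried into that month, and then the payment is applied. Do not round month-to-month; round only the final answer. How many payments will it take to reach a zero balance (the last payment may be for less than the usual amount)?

Monthly rate r = 12.3%/12 = 1.025% = 0.01025.
Recurrence: B ← B·(1+r) − £963.00.
Month 1: interest £85.28; balance after payment £7,442.28.
Month 2: interest £76.28; balance after payment £6,555.56.
Closed form: n = −ln(1 − rB₀/P)/ln(1+r) = −ln(0.91144)/ln(1.01025) ≈ 9.093, so the balance reaches zero during payment 10.

10 months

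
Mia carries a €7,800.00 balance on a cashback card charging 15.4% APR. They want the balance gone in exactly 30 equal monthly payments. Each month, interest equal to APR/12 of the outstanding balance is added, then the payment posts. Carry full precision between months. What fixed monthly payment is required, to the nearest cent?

Monthly rate r = 15.4%/12 = 1.28333% = 0.0128333.
Level-payment amortization: P = B₀·r / (1 − (1+r)^(−n)) = 7800.00·0.0128333 / (1 − 1.01283^(−30)).
Denominator 1 − (1+r)^(−30) = 0.317880569.
P = 100.1 / 0.317880569 ≈ 314.90.

€314.90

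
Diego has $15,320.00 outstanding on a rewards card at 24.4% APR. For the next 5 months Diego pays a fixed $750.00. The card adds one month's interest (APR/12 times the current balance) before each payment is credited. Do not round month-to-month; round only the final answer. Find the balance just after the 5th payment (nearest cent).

$13,036.54

Monthly rate r = 24.4%/12 = 2.03333% = 0.0203333.
Each month: B ← B·(1+r) − $750.00.
Month 1: interest $311.51; balance after payment $14,881.51.
Month 2: interest $302.59; balance after payment $14,434.10.
Month 3: interest $293.49; balance after payment $13,977.59.
Month 4: interest $284.21; balance after payment $13,511.80.
Month 5: interest $274.74; balance after payment $13,036.54.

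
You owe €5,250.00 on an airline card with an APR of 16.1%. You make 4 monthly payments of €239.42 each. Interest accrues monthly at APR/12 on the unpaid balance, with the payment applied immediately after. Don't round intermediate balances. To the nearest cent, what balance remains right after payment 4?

€4,560.34

Monthly rate r = 16.1%/12 = 1.34167% = 0.0134167.
Each month: B ← B·(1+r) − €239.42.
Month 1: interest €70.44; balance after payment €5,081.02.
Month 2: interest €68.17; balance after payment €4,909.77.
Month 3: interest €65.87; balance after payment €4,736.22.
Month 4: interest €63.54; balance after payment €4,560.34.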